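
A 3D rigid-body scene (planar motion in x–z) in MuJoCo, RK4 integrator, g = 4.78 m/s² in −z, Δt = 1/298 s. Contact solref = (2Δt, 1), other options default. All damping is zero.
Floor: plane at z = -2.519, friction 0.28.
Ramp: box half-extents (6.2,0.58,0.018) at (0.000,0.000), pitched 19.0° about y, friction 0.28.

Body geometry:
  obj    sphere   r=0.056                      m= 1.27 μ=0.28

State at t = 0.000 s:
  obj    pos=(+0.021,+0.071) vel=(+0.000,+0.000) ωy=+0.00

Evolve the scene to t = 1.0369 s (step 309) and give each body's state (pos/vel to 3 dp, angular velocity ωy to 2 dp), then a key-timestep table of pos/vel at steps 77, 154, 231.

State at t = 1.0369 s:
  obj    pos=(+0.586,-0.124) vel=(+1.090,-0.375) ωy=+20.58

Key-timestep trajectory:
   step    t(s)  obj.x    obj.z    obj.vx   obj.vz 
     77  0.2584   +0.056  +0.059  +0.272  -0.094
    154  0.5168   +0.161  +0.023  +0.543  -0.187
    231  0.7752   +0.337  -0.038  +0.815  -0.281


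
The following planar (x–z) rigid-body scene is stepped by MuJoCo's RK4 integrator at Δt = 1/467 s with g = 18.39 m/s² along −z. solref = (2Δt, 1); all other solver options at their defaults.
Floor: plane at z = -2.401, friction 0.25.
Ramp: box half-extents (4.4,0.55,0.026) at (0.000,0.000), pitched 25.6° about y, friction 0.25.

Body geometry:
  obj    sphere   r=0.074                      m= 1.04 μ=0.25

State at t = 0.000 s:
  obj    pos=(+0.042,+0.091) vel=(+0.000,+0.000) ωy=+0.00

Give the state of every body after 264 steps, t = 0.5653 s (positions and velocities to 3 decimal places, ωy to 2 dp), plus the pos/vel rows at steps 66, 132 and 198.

State at t = 0.5653 s:
  obj    pos=(+0.860,-0.301) vel=(+2.894,-1.386) ωy=+43.35

Key-timestep trajectory:
   step    t(s)  obj.x    obj.z    obj.vx   obj.vz 
     66  0.1413   +0.093  +0.066  +0.724  -0.347
    132  0.2827   +0.246  -0.007  +1.447  -0.693
    198  0.4240   +0.502  -0.130  +2.170  -1.040


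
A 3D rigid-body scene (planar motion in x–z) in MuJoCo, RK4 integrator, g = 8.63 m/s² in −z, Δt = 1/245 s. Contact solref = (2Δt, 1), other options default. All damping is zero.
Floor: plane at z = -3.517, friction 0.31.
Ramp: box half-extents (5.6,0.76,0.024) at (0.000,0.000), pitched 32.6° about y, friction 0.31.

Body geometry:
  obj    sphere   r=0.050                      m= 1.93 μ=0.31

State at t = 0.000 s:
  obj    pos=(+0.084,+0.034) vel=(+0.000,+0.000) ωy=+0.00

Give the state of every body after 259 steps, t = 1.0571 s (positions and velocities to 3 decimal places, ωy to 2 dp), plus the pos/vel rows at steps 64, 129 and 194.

State at t = 1.0571 s:
  obj    pos=(+1.648,-0.966) vel=(+2.958,-1.892) ωy=+70.21

Key-timestep trajectory:
   step    t(s)  obj.x    obj.z    obj.vx   obj.vz 
     64  0.2612   +0.180  -0.027  +0.731  -0.468
    129  0.5265   +0.472  -0.214  +1.473  -0.942
    194  0.7918   +0.961  -0.527  +2.216  -1.417


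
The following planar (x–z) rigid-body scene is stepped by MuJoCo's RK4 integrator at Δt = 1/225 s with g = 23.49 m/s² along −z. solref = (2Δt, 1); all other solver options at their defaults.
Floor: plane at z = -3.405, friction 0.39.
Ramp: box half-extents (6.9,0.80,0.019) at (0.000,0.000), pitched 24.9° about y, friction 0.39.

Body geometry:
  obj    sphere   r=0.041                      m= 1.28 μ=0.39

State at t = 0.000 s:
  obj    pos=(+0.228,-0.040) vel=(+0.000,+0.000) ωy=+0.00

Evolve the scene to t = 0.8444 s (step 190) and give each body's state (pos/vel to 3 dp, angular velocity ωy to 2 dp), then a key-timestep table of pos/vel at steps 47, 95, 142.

State at t = 0.8444 s:
  obj    pos=(+2.513,-1.100) vel=(+5.411,-2.512) ωy=+145.48

Key-timestep trajectory:
   step    t(s)  obj.x    obj.z    obj.vx   obj.vz 
     47  0.2089   +0.368  -0.105  +1.339  -0.621
     95  0.4222   +0.799  -0.305  +2.705  -1.256
    142  0.6311   +1.504  -0.632  +4.044  -1.877


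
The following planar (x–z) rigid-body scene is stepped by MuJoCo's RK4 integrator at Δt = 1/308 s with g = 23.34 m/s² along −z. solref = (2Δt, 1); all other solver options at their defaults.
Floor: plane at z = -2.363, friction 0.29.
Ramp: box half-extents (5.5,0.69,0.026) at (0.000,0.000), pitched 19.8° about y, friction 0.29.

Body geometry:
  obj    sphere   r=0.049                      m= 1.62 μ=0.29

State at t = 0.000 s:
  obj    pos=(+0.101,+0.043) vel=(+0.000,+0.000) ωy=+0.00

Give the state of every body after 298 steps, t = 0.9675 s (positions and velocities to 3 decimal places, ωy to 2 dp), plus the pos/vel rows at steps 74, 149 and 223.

State at t = 0.9675 s:
  obj    pos=(+2.588,-0.852) vel=(+5.141,-1.851) ωy=+111.50

Key-timestep trajectory:
   step    t(s)  obj.x    obj.z    obj.vx   obj.vz 
     74  0.2403   +0.254  -0.012  +1.277  -0.460
    149  0.4838   +0.723  -0.181  +2.571  -0.925
    223  0.7240   +1.494  -0.458  +3.847  -1.385


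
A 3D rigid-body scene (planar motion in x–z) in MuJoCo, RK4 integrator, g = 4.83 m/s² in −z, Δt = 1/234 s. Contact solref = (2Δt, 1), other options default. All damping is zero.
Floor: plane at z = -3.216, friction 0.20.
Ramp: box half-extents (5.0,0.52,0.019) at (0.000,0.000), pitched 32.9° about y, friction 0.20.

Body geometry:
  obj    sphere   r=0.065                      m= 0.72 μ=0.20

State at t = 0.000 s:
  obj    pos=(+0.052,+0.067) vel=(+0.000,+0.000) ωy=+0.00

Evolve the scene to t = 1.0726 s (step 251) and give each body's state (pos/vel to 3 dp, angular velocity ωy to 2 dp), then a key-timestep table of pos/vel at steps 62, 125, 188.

State at t = 1.0726 s:
  obj    pos=(+0.957,-0.519) vel=(+1.688,-1.092) ωy=+30.92

Key-timestep trajectory:
   step    t(s)  obj.x    obj.z    obj.vx   obj.vz 
     62  0.2650   +0.107  +0.031  +0.417  -0.270
    125  0.5342   +0.276  -0.079  +0.841  -0.544
    188  0.8034   +0.560  -0.262  +1.264  -0.818


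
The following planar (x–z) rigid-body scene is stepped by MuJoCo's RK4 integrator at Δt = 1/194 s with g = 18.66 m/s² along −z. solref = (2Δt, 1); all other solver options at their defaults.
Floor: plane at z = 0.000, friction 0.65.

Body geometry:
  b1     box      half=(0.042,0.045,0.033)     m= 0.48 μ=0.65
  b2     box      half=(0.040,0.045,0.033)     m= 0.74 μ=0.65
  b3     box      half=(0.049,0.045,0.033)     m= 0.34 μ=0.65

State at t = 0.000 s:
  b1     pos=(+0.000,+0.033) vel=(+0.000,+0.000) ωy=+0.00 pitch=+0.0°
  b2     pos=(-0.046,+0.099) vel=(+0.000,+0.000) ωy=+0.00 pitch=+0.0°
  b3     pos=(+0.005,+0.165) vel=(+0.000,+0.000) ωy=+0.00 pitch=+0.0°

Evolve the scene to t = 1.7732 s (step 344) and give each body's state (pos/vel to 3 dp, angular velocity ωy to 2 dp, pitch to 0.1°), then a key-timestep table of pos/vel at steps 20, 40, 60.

State at t = 1.7732 s:
  b1     pos=(+0.000,+0.033) vel=(+0.000,+0.000) ωy=+0.00 pitch=+0.0°
  b2     pos=(-0.086,+0.040) vel=(+0.000,+0.000) ωy=+0.00 pitch=-90.0°
  b3     pos=(+0.127,+0.033) vel=(+0.000,+0.000) ωy=+0.00 pitch=+180.0°

Key-timestep trajectory:
   step    t(s)  b1.x    b1.z    b1.vx   b1.vz   b2.x    b2.z    b2.vx   b2.vz   b3.x    b3.z    b3.vx   b3.vz 
     20  0.1031   +0.000  +0.033  +0.000  +0.000   -0.046  +0.099  +0.000  +0.001   +0.021  +0.154  +0.309  -0.365
     40  0.2062   +0.000  +0.033  +0.001  +0.000   -0.053  +0.097  -0.175  -0.060   +0.076  +0.104  +0.734  -0.583
     60  0.3093   +0.000  +0.033  +0.000  +0.000   -0.084  +0.050  -0.349  -1.220   +0.127  +0.032  -0.043  +0.086


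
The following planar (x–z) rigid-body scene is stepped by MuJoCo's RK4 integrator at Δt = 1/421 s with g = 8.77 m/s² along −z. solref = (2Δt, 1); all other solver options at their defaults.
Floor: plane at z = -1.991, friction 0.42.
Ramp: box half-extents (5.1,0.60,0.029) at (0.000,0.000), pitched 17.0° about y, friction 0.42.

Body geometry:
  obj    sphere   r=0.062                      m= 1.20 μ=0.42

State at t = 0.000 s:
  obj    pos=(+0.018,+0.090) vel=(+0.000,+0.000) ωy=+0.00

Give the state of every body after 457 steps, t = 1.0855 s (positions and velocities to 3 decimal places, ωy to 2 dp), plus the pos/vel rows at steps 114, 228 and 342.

State at t = 1.0855 s:
  obj    pos=(+1.050,-0.226) vel=(+1.901,-0.581) ωy=+32.06

Key-timestep trajectory:
   step    t(s)  obj.x    obj.z    obj.vx   obj.vz 
    114  0.2708   +0.082  +0.070  +0.474  -0.145
    228  0.5416   +0.275  +0.011  +0.949  -0.290
    342  0.8124   +0.596  -0.087  +1.423  -0.435


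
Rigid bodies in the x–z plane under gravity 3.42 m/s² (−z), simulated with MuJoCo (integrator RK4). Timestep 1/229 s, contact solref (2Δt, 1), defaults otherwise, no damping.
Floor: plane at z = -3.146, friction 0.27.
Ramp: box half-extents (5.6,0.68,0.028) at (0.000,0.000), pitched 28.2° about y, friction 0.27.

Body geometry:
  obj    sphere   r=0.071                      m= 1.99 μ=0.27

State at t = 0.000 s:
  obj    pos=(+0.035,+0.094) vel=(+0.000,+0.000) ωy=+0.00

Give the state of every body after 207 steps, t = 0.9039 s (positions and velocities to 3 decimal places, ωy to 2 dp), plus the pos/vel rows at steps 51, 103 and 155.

State at t = 0.9039 s:
  obj    pos=(+0.451,-0.129) vel=(+0.920,-0.493) ωy=+14.69

Key-timestep trajectory:
   step    t(s)  obj.x    obj.z    obj.vx   obj.vz 
     51  0.2227   +0.060  +0.080  +0.227  -0.122
    103  0.4498   +0.138  +0.038  +0.458  -0.245
    155  0.6769   +0.268  -0.031  +0.689  -0.369


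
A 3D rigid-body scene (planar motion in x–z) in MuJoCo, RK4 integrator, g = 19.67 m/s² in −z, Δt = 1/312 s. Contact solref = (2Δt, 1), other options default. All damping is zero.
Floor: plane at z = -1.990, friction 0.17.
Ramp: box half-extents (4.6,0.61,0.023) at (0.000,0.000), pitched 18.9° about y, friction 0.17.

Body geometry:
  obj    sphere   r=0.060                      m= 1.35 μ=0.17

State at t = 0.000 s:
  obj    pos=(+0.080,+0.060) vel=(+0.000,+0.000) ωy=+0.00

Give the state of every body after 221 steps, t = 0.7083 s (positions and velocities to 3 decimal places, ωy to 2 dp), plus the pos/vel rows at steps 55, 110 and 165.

State at t = 0.7083 s:
  obj    pos=(+1.160,-0.310) vel=(+3.050,-1.044) ωy=+53.72

Key-timestep trajectory:
   step    t(s)  obj.x    obj.z    obj.vx   obj.vz 
     55  0.1763   +0.147  +0.037  +0.759  -0.260
    110  0.3526   +0.348  -0.031  +1.518  -0.520
    165  0.5288   +0.682  -0.146  +2.277  -0.780


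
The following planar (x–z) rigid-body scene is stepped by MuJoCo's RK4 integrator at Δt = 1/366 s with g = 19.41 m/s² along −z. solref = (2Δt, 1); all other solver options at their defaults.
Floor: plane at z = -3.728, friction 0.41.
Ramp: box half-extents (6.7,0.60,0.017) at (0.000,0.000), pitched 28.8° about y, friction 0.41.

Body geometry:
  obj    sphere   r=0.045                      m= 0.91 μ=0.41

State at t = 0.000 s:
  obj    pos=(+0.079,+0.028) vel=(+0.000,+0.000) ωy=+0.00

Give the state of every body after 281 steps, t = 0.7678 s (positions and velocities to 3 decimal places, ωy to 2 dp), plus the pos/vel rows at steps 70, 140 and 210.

State at t = 0.7678 s:
  obj    pos=(+1.804,-0.921) vel=(+4.494,-2.470) ωy=+113.94

Key-timestep trajectory:
   step    t(s)  obj.x    obj.z    obj.vx   obj.vz 
     70  0.1913   +0.186  -0.031  +1.119  -0.615
    140  0.3825   +0.507  -0.208  +2.239  -1.231
    210  0.5738   +1.042  -0.502  +3.358  -1.846


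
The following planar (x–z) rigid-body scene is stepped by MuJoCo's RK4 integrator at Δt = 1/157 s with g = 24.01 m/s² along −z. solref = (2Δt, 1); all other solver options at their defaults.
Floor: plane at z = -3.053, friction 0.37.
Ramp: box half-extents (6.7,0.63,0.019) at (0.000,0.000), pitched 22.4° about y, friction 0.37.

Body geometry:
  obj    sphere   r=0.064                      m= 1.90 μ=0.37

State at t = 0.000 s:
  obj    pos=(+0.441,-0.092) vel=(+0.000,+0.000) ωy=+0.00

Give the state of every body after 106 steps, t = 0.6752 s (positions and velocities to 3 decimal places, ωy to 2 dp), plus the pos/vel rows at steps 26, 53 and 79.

State at t = 0.6752 s:
  obj    pos=(+1.818,-0.660) vel=(+4.079,-1.681) ωy=+68.93

Key-timestep trajectory:
   step    t(s)  obj.x    obj.z    obj.vx   obj.vz 
     26  0.1656   +0.524  -0.126  +1.001  -0.413
     53  0.3376   +0.785  -0.234  +2.040  -0.841
     79  0.5032   +1.206  -0.407  +3.040  -1.253


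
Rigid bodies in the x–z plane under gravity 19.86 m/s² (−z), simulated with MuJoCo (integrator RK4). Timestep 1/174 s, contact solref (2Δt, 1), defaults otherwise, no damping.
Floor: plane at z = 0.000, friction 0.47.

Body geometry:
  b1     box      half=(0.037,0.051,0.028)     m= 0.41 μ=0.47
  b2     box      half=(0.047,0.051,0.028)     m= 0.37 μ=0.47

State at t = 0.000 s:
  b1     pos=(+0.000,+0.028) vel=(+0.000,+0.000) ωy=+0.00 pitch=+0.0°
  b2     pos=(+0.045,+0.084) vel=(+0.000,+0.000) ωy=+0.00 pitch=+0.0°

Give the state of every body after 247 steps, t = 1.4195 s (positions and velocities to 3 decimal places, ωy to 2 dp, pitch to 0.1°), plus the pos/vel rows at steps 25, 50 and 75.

State at t = 1.4195 s:
  b1     pos=(+0.000,+0.028) vel=(+0.000,+0.000) ωy=+0.00 pitch=+0.0°
  b2     pos=(+0.168,+0.028) vel=(+0.000,+0.000) ωy=+0.00 pitch=+180.0°

Key-timestep trajectory:
   step    t(s)  b1.x    b1.z    b1.vx   b1.vz   b2.x    b2.z    b2.vx   b2.vz 
     25  0.1437   +0.000  +0.028  +0.000  +0.000   +0.072  +0.051  +0.463  -0.360
     50  0.2874   +0.000  +0.028  +0.000  +0.000   +0.116  +0.055  +0.121  +0.009
     75  0.4310   +0.000  +0.028  +0.000  +0.000   +0.146  +0.047  +0.441  -0.245


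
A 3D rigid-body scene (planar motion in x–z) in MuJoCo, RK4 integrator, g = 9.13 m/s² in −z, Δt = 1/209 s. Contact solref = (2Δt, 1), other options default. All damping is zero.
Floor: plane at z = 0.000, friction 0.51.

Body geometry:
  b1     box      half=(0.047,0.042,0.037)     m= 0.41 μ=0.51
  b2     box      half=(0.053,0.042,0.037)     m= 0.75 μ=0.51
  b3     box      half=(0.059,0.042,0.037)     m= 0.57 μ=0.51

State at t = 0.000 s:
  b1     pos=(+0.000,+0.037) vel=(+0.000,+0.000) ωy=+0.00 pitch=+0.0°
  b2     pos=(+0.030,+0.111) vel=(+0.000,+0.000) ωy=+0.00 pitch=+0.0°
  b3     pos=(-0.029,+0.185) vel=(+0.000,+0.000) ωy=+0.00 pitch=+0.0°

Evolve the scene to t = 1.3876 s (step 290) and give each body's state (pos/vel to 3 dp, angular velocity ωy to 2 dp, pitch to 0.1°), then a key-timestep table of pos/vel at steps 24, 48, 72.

State at t = 1.3876 s:
  b1     pos=(+0.001,+0.037) vel=(+0.000,+0.000) ωy=+0.00 pitch=+0.0°
  b2     pos=(+0.030,+0.111) vel=(+0.000,+0.000) ωy=+0.00 pitch=+0.0°
  b3     pos=(-0.113,+0.059) vel=(+0.000,+0.000) ωy=+0.00 pitch=-90.0°

Key-timestep trajectory:
   step    t(s)  b1.x    b1.z    b1.vx   b1.vz   b2.x    b2.z    b2.vx   b2.vz   b3.x    b3.z    b3.vx   b3.vz 
     24  0.1148   +0.000  +0.037  +0.000  +0.000   +0.030  +0.111  +0.000  +0.000   -0.034  +0.184  -0.093  -0.038
     48  0.2297   +0.000  +0.037  +0.000  +0.000   +0.030  +0.111  +0.000  +0.000   -0.053  +0.171  -0.230  -0.292
     72  0.3445   +0.001  +0.037  +0.000  +0.000   +0.030  +0.111  +0.000  +0.004   -0.094  +0.093  -0.516  -1.066


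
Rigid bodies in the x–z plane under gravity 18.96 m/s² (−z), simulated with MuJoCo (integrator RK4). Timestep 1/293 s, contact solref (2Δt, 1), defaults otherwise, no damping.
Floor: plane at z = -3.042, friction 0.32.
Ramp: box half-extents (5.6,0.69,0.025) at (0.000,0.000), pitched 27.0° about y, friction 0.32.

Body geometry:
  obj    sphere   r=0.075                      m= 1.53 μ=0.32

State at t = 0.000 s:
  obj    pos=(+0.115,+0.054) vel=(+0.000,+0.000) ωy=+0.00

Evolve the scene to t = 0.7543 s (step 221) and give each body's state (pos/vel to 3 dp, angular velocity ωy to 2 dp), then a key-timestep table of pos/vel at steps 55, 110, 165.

State at t = 0.7543 s:
  obj    pos=(+1.673,-0.740) vel=(+4.132,-2.105) ωy=+61.82

Key-timestep trajectory:
   step    t(s)  obj.x    obj.z    obj.vx   obj.vz 
     55  0.1877   +0.211  +0.004  +1.028  -0.524
    110  0.3754   +0.501  -0.143  +2.057  -1.048
    165  0.5631   +0.984  -0.389  +3.085  -1.572


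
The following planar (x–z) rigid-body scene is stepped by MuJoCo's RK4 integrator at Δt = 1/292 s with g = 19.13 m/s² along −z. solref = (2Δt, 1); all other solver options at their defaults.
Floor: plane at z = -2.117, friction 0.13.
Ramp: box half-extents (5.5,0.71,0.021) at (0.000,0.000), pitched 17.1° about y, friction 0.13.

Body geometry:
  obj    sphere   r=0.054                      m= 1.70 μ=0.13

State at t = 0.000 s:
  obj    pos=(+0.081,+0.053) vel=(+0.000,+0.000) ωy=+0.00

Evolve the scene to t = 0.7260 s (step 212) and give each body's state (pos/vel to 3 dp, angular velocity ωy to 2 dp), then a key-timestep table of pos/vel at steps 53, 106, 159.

State at t = 0.7260 s:
  obj    pos=(+1.093,-0.258) vel=(+2.788,-0.858) ωy=+54.01

Key-timestep trajectory:
   step    t(s)  obj.x    obj.z    obj.vx   obj.vz 
     53  0.1815   +0.144  +0.034  +0.697  -0.214
    106  0.3630   +0.334  -0.024  +1.394  -0.429
    159  0.5445   +0.651  -0.122  +2.091  -0.643


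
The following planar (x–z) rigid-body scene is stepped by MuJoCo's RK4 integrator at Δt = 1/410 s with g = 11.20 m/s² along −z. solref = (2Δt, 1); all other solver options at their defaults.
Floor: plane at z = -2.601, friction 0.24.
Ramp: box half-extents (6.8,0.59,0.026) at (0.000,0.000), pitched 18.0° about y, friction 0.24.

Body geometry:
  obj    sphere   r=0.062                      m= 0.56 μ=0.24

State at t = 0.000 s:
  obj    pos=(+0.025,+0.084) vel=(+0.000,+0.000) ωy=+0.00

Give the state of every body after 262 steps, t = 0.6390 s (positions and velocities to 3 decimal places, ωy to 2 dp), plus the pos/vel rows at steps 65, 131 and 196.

State at t = 0.6390 s:
  obj    pos=(+0.505,-0.072) vel=(+1.502,-0.488) ωy=+25.48

Key-timestep trajectory:
   step    t(s)  obj.x    obj.z    obj.vx   obj.vz 
     65  0.1585   +0.055  +0.075  +0.373  -0.121
    131  0.3195   +0.145  +0.045  +0.751  -0.244
    196  0.4780   +0.294  -0.003  +1.124  -0.365


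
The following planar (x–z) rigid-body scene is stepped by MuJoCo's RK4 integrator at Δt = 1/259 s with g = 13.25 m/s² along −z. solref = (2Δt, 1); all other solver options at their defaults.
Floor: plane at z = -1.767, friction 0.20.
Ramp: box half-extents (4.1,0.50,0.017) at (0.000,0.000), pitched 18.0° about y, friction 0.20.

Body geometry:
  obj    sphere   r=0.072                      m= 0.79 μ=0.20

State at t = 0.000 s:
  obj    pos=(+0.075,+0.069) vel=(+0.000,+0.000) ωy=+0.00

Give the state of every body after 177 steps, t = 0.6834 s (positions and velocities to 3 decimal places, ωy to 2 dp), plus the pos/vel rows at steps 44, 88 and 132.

State at t = 0.6834 s:
  obj    pos=(+0.725,-0.142) vel=(+1.901,-0.618) ωy=+27.75

Key-timestep trajectory:
   step    t(s)  obj.x    obj.z    obj.vx   obj.vz 
     44  0.1699   +0.115  +0.056  +0.473  -0.154
     88  0.3398   +0.236  +0.017  +0.945  -0.307
    132  0.5097   +0.436  -0.048  +1.418  -0.461


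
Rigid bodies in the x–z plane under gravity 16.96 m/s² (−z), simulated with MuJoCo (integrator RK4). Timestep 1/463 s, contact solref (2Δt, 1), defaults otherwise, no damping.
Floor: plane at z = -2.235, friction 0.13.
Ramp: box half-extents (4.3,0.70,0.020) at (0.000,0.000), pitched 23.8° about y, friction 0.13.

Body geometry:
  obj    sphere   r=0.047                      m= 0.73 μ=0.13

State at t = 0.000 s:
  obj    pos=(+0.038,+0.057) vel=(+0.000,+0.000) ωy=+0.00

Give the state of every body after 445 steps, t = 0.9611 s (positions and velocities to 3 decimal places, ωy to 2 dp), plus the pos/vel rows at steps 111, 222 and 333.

State at t = 0.9611 s:
  obj    pos=(+2.104,-0.855) vel=(+4.299,-1.896) ωy=+99.96

Key-timestep trajectory:
   step    t(s)  obj.x    obj.z    obj.vx   obj.vz 
    111  0.2397   +0.167  +0.000  +1.073  -0.473
    222  0.4795   +0.552  -0.170  +2.145  -0.946
    333  0.7192   +1.195  -0.454  +3.217  -1.419


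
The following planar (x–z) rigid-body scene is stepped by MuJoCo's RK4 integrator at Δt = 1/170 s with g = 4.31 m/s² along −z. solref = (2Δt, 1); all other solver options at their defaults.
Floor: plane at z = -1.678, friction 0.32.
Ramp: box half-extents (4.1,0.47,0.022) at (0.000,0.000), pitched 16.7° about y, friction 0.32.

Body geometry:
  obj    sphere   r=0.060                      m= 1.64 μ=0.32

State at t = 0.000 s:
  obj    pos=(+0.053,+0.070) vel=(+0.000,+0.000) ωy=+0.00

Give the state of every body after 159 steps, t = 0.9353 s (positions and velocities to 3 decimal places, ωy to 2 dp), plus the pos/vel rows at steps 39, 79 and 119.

State at t = 0.9353 s:
  obj    pos=(+0.424,-0.041) vel=(+0.793,-0.238) ωy=+13.79

Key-timestep trajectory:
   step    t(s)  obj.x    obj.z    obj.vx   obj.vz 
     39  0.2294   +0.075  +0.063  +0.194  -0.058
     79  0.4647   +0.144  +0.042  +0.394  -0.118
    119  0.7000   +0.261  +0.007  +0.593  -0.178


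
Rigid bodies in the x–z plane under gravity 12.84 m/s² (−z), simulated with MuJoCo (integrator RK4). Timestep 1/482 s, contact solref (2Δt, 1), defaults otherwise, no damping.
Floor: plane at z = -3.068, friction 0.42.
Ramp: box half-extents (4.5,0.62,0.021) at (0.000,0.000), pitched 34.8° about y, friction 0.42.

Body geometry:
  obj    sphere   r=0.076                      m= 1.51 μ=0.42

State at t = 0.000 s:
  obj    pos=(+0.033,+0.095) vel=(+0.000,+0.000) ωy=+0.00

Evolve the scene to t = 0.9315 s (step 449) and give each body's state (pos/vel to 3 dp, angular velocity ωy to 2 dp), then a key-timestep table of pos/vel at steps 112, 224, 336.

State at t = 0.9315 s:
  obj    pos=(+1.898,-1.201) vel=(+4.004,-2.783) ωy=+64.15

Key-timestep trajectory:
   step    t(s)  obj.x    obj.z    obj.vx   obj.vz 
    112  0.2324   +0.149  +0.014  +0.999  -0.694
    224  0.4647   +0.497  -0.227  +1.998  -1.388
    336  0.6971   +1.077  -0.631  +2.996  -2.082


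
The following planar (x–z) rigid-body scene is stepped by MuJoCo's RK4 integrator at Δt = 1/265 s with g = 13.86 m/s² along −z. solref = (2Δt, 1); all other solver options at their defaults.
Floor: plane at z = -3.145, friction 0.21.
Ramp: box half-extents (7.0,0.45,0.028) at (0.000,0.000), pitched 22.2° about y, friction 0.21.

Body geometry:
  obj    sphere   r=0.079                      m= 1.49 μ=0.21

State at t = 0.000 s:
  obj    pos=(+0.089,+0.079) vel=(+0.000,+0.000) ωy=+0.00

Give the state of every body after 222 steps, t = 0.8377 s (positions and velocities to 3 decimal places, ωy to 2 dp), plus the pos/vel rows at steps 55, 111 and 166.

State at t = 0.8377 s:
  obj    pos=(+1.305,-0.417) vel=(+2.902,-1.184) ωy=+39.66

Key-timestep trajectory:
   step    t(s)  obj.x    obj.z    obj.vx   obj.vz 
     55  0.2075   +0.164  +0.049  +0.719  -0.293
    111  0.4189   +0.393  -0.045  +1.451  -0.592
    166  0.6264   +0.769  -0.198  +2.170  -0.885


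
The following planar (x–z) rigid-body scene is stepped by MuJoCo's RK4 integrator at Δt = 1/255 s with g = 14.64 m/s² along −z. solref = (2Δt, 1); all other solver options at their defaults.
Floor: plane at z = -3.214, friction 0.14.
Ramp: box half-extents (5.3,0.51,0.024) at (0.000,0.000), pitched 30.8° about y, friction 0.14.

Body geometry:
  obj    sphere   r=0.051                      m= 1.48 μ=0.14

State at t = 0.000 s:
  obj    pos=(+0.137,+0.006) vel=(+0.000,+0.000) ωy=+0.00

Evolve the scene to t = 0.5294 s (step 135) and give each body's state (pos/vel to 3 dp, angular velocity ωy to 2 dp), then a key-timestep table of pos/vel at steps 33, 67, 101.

State at t = 0.5294 s:
  obj    pos=(+0.827,-0.406) vel=(+2.610,-1.551) ωy=+45.70

Key-timestep trajectory:
   step    t(s)  obj.x    obj.z    obj.vx   obj.vz 
     33  0.1294   +0.178  -0.019  +0.644  -0.366
     67  0.2627   +0.307  -0.096  +1.284  -0.796
    101  0.3961   +0.523  -0.225  +1.949  -1.169


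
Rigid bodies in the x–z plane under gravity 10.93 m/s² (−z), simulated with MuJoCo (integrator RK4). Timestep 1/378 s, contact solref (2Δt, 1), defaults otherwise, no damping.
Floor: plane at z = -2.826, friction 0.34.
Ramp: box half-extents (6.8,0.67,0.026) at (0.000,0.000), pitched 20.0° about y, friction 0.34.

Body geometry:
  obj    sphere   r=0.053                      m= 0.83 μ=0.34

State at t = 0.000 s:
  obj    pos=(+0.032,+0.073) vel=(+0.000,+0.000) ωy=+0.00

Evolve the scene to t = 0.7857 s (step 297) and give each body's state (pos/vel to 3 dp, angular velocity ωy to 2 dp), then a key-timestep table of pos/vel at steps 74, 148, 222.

State at t = 0.7857 s:
  obj    pos=(+0.806,-0.209) vel=(+1.972,-0.718) ωy=+39.58

Key-timestep trajectory:
   step    t(s)  obj.x    obj.z    obj.vx   obj.vz 
     74  0.1958   +0.080  +0.055  +0.491  -0.179
    148  0.3915   +0.224  +0.002  +0.982  -0.358
    222  0.5873   +0.465  -0.085  +1.474  -0.536


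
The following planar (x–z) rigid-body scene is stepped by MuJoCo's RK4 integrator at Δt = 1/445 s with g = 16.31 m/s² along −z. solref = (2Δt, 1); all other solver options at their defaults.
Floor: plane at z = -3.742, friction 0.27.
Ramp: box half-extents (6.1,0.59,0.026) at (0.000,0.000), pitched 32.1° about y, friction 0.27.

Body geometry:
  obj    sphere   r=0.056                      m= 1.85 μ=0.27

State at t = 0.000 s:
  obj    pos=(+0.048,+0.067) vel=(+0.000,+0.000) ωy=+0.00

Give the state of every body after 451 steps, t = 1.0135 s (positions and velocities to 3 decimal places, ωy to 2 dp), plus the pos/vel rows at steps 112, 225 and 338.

State at t = 1.0135 s:
  obj    pos=(+2.741,-1.623) vel=(+5.315,-3.334) ωy=+112.03

Key-timestep trajectory:
   step    t(s)  obj.x    obj.z    obj.vx   obj.vz 
    112  0.2517   +0.214  -0.037  +1.320  -0.828
    225  0.5056   +0.718  -0.354  +2.652  -1.663
    338  0.7596   +1.561  -0.882  +3.984  -2.499


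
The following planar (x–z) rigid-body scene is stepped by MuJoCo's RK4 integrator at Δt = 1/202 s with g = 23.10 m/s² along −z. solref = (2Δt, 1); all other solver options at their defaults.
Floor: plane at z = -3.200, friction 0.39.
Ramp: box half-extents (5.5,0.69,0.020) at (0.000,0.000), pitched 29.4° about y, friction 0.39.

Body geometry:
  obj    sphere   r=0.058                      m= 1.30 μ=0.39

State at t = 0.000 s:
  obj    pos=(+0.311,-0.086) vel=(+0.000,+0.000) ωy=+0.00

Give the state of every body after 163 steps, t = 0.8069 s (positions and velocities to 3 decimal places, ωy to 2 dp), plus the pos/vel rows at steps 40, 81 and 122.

State at t = 0.8069 s:
  obj    pos=(+2.609,-1.380) vel=(+5.694,-3.209) ωy=+112.67

Key-timestep trajectory:
   step    t(s)  obj.x    obj.z    obj.vx   obj.vz 
     40  0.1980   +0.450  -0.164  +1.398  -0.788
     81  0.4010   +0.879  -0.406  +2.830  -1.595
    122  0.6040   +1.598  -0.811  +4.262  -2.402


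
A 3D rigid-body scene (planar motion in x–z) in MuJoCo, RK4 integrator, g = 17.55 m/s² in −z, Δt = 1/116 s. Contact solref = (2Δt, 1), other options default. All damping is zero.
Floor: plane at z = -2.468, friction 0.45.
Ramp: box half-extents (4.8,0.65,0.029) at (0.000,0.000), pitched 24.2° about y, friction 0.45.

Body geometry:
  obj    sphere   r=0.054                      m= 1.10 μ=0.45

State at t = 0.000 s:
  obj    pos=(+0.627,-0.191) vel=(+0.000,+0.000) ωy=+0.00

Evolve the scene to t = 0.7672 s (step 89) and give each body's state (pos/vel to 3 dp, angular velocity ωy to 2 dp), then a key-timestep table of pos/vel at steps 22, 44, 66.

State at t = 0.7672 s:
  obj    pos=(+2.007,-0.811) vel=(+3.595,-1.616) ωy=+73.00

Key-timestep trajectory:
   step    t(s)  obj.x    obj.z    obj.vx   obj.vz 
     22  0.1897   +0.711  -0.229  +0.889  -0.400
     44  0.3793   +0.964  -0.342  +1.778  -0.799
     66  0.5690   +1.386  -0.532  +2.666  -1.198


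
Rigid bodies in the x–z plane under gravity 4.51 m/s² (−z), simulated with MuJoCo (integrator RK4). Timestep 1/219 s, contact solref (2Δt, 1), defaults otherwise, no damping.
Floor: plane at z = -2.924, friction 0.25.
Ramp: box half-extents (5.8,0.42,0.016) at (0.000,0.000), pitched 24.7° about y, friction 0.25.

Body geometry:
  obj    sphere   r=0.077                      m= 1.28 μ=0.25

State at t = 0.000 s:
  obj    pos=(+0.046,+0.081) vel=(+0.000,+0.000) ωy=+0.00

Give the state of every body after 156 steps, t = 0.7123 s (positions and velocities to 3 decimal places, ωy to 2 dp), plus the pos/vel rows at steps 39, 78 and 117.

State at t = 0.7123 s:
  obj    pos=(+0.356,-0.062) vel=(+0.871,-0.401) ωy=+12.45

Key-timestep trajectory:
   step    t(s)  obj.x    obj.z    obj.vx   obj.vz 
     39  0.1781   +0.065  +0.072  +0.218  -0.100
     78  0.3562   +0.124  +0.045  +0.436  -0.200
    117  0.5342   +0.221  +0.001  +0.653  -0.301


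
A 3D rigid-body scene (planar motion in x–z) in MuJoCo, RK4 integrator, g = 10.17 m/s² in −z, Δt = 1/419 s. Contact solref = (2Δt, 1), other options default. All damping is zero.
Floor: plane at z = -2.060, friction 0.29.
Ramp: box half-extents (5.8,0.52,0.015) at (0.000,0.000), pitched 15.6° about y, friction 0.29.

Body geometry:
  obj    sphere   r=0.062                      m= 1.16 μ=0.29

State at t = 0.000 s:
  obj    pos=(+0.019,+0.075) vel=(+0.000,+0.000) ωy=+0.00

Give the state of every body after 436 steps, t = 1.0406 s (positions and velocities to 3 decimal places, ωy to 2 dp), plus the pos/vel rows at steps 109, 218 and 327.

State at t = 1.0406 s:
  obj    pos=(+1.038,-0.210) vel=(+1.958,-0.547) ωy=+32.78

Key-timestep trajectory:
   step    t(s)  obj.x    obj.z    obj.vx   obj.vz 
    109  0.2601   +0.083  +0.057  +0.490  -0.137
    218  0.5203   +0.274  +0.004  +0.979  -0.273
    327  0.7804   +0.592  -0.085  +1.468  -0.410


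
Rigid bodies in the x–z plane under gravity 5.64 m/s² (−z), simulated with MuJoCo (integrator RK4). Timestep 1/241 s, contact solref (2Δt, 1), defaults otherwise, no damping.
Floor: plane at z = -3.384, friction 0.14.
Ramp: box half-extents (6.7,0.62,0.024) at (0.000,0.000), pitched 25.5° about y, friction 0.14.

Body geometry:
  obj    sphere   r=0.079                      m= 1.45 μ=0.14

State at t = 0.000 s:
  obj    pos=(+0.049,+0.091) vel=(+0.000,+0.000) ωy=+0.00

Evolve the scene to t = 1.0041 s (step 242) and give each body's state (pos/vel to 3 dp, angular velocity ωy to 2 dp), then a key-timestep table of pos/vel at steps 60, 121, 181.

State at t = 1.0041 s:
  obj    pos=(+0.838,-0.286) vel=(+1.572,-0.750) ωy=+22.04

Key-timestep trajectory:
   step    t(s)  obj.x    obj.z    obj.vx   obj.vz 
     60  0.2490   +0.098  +0.068  +0.390  -0.186
    121  0.5021   +0.246  -0.003  +0.786  -0.375
    181  0.7510   +0.491  -0.120  +1.176  -0.561


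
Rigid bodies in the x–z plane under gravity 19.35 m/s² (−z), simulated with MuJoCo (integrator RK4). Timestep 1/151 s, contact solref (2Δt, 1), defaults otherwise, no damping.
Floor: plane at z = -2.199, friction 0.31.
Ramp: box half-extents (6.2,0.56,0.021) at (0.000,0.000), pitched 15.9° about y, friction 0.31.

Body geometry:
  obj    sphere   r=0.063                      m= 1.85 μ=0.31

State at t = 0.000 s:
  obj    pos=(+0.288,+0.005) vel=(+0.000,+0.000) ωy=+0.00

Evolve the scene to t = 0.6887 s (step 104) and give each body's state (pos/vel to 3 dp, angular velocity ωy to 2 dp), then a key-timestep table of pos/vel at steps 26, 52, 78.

State at t = 0.6887 s:
  obj    pos=(+1.152,-0.241) vel=(+2.508,-0.714) ωy=+41.38

Key-timestep trajectory:
   step    t(s)  obj.x    obj.z    obj.vx   obj.vz 
     26  0.1722   +0.342  -0.010  +0.627  -0.179
     52  0.3444   +0.504  -0.056  +1.254  -0.357
     78  0.5166   +0.774  -0.133  +1.881  -0.536


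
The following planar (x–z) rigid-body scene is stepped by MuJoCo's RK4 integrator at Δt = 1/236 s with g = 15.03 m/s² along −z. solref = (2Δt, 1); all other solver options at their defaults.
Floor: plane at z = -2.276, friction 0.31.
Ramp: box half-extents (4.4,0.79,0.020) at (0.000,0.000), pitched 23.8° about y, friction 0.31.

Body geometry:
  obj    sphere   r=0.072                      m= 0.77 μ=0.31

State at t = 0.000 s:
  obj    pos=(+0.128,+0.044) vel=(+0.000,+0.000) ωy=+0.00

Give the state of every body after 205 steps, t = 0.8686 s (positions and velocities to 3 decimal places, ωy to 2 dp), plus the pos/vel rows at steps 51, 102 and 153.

State at t = 0.8686 s:
  obj    pos=(+1.624,-0.616) vel=(+3.443,-1.519) ωy=+52.26

Key-timestep trajectory:
   step    t(s)  obj.x    obj.z    obj.vx   obj.vz 
     51  0.2161   +0.221  +0.003  +0.857  -0.378
    102  0.4322   +0.498  -0.119  +1.713  -0.756
    153  0.6483   +0.961  -0.323  +2.570  -1.133


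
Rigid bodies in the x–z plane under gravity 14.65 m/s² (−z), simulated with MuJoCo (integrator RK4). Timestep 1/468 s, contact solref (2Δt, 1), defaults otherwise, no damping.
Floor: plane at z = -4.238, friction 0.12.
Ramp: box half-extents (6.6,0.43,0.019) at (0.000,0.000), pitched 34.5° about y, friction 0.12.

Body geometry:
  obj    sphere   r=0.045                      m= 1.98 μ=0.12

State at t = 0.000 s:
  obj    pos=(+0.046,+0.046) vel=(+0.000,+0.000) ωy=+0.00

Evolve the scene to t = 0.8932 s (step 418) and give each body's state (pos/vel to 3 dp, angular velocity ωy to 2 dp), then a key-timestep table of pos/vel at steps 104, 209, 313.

State at t = 0.8932 s:
  obj    pos=(+2.298,-1.501) vel=(+5.053,-3.443) ωy=+72.02

Key-timestep trajectory:
   step    t(s)  obj.x    obj.z    obj.vx   obj.vz 
    104  0.2222   +0.185  -0.050  +1.260  -0.851
    209  0.4466   +0.609  -0.341  +2.537  -1.702
    313  0.6688   +1.309  -0.821  +3.782  -2.582


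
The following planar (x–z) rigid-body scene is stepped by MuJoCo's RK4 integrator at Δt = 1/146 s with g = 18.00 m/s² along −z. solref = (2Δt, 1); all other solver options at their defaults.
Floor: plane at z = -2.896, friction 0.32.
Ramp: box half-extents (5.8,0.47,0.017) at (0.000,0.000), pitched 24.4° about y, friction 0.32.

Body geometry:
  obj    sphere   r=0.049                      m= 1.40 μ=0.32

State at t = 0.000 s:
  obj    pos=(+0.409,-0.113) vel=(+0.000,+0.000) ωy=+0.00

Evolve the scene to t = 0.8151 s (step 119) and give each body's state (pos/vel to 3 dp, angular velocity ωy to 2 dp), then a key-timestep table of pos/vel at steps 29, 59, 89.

State at t = 0.8151 s:
  obj    pos=(+2.016,-0.842) vel=(+3.942,-1.788) ωy=+88.33

Key-timestep trajectory:
   step    t(s)  obj.x    obj.z    obj.vx   obj.vz 
     29  0.1986   +0.504  -0.156  +0.961  -0.436
     59  0.4041   +0.804  -0.292  +1.955  -0.887
     89  0.6096   +1.308  -0.521  +2.948  -1.337


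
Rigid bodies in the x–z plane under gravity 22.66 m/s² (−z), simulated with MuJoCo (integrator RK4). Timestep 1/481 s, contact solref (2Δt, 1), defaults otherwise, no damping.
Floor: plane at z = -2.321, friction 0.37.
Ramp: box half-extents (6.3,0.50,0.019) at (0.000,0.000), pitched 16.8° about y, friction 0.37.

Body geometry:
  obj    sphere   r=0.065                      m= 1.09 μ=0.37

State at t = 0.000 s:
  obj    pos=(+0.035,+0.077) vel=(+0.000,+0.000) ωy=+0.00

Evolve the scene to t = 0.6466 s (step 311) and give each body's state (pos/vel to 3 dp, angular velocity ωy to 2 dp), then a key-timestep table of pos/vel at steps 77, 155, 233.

State at t = 0.6466 s:
  obj    pos=(+0.971,-0.205) vel=(+2.896,-0.874) ωy=+46.53

Key-timestep trajectory:
   step    t(s)  obj.x    obj.z    obj.vx   obj.vz 
     77  0.1601   +0.092  +0.060  +0.717  -0.216
    155  0.3222   +0.268  +0.007  +1.443  -0.436
    233  0.4844   +0.561  -0.081  +2.170  -0.655


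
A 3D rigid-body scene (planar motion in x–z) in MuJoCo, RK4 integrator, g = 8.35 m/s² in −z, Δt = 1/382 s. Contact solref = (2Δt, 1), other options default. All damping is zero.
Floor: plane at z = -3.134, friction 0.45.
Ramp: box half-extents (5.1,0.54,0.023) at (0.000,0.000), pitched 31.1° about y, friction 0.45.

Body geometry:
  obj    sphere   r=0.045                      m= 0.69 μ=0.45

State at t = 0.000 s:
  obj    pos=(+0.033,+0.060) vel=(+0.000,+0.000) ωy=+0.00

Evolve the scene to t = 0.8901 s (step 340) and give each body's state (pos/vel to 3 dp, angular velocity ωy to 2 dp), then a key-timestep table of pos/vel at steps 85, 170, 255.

State at t = 0.8901 s:
  obj    pos=(+1.078,-0.571) vel=(+2.348,-1.416) ωy=+60.93

Key-timestep trajectory:
   step    t(s)  obj.x    obj.z    obj.vx   obj.vz 
     85  0.2225   +0.098  +0.020  +0.587  -0.354
    170  0.4450   +0.294  -0.098  +1.174  -0.708
    255  0.6675   +0.621  -0.295  +1.761  -1.062


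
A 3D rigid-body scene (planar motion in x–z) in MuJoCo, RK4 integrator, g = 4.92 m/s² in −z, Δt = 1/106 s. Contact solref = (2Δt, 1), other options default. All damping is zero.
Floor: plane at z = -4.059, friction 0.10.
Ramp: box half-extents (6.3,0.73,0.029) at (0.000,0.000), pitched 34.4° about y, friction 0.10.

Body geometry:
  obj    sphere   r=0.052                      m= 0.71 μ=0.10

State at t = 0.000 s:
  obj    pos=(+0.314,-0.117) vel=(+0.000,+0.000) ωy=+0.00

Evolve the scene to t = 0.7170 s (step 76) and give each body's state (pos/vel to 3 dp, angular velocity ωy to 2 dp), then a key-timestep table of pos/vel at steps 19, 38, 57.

State at t = 0.7170 s:
  obj    pos=(+0.818,-0.461) vel=(+1.393,-0.983) ωy=+13.87

Key-timestep trajectory:
   step    t(s)  obj.x    obj.z    obj.vx   obj.vz 
     19  0.1792   +0.346  -0.138  +0.352  -0.239
     38  0.3585   +0.440  -0.203  +0.703  -0.479
     57  0.5377   +0.597  -0.311  +1.049  -0.729


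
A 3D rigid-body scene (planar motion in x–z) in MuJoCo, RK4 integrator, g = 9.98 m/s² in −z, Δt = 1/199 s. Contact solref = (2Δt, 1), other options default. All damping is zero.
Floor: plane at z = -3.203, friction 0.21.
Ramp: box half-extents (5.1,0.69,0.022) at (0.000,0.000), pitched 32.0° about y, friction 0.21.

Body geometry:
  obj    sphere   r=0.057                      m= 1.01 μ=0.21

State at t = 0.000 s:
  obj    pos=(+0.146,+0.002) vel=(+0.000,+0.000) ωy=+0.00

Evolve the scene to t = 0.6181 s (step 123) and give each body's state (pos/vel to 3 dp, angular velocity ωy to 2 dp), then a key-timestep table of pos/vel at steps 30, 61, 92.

State at t = 0.6181 s:
  obj    pos=(+0.758,-0.381) vel=(+1.980,-1.238) ωy=+40.94

Key-timestep trajectory:
   step    t(s)  obj.x    obj.z    obj.vx   obj.vz 
     30  0.1508   +0.182  -0.021  +0.483  -0.302
     61  0.3065   +0.297  -0.092  +0.982  -0.614
     92  0.4623   +0.489  -0.212  +1.481  -0.926


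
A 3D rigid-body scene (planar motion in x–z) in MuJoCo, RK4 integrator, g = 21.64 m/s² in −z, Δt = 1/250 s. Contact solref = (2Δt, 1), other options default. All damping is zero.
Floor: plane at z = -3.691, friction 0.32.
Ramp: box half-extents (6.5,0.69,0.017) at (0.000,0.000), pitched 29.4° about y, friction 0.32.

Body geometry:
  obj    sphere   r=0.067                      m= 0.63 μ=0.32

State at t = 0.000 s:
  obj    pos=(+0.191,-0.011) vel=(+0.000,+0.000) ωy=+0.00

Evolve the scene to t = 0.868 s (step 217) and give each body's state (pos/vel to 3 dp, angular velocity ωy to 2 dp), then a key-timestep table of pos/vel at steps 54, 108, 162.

State at t = 0.868 s:
  obj    pos=(+2.681,-1.415) vel=(+5.738,-3.233) ωy=+98.29

Key-timestep trajectory:
   step    t(s)  obj.x    obj.z    obj.vx   obj.vz 
     54  0.2160   +0.345  -0.098  +1.428  -0.805
    108  0.4320   +0.808  -0.359  +2.856  -1.609
    162  0.6480   +1.579  -0.793  +4.284  -2.414


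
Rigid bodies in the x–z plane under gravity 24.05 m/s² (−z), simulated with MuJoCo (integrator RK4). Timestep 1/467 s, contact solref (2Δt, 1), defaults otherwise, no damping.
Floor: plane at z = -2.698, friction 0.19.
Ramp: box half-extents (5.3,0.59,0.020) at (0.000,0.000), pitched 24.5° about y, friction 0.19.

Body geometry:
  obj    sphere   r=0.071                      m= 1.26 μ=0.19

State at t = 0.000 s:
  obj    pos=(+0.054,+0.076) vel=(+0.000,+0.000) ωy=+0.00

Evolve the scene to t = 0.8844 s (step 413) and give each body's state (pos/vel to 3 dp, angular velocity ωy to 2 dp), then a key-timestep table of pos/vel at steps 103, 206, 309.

State at t = 0.8844 s:
  obj    pos=(+2.589,-1.080) vel=(+5.733,-2.613) ωy=+88.72

Key-timestep trajectory:
   step    t(s)  obj.x    obj.z    obj.vx   obj.vz 
    103  0.2206   +0.212  +0.004  +1.430  -0.652
    206  0.4411   +0.685  -0.212  +2.860  -1.303
    309  0.6617   +1.473  -0.571  +4.289  -1.955
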